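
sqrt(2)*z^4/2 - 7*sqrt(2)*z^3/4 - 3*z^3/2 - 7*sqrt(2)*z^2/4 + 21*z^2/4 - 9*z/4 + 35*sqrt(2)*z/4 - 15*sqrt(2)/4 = (z - 3)*(z - 1/2)*(z - 5*sqrt(2)/2)*(sqrt(2)*z/2 + 1)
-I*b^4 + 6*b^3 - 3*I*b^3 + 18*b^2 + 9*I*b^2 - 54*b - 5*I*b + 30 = (b - 1)*(b + 5)*(b + 6*I)*(-I*b + I)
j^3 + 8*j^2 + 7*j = j*(j + 1)*(j + 7)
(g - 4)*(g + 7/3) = g^2 - 5*g/3 - 28/3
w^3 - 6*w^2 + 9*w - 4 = (w - 4)*(w - 1)^2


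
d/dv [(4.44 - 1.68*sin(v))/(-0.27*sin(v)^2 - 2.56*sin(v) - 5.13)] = (-0.4536*sin(v)^2 + 2.3976*sin(v) + 19.9848)*cos(v)/(0.0729*sin(v)^4 + 1.3824*sin(v)^3 + 9.3238*sin(v)^2 + 26.2656*sin(v) + 26.3169)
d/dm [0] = 0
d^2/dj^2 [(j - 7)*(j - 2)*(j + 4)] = 6*j - 10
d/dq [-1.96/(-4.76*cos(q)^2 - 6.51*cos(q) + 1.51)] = (18.6592*cos(q) + 12.7596)*sin(q)/(4.76*cos(q)^2 + 6.51*cos(q) - 1.51)^2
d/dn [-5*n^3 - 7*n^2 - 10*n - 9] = -15*n^2 - 14*n - 10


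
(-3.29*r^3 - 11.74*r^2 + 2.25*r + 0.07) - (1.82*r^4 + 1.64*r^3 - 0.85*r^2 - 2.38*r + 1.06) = -1.82*r^4 - 4.93*r^3 - 10.89*r^2 + 4.63*r - 0.99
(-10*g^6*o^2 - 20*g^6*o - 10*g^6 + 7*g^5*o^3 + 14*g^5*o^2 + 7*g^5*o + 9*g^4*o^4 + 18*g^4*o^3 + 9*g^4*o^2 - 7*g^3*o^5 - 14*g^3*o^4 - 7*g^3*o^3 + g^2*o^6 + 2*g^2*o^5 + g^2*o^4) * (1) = -10*g^6*o^2 - 20*g^6*o - 10*g^6 + 7*g^5*o^3 + 14*g^5*o^2 + 7*g^5*o + 9*g^4*o^4 + 18*g^4*o^3 + 9*g^4*o^2 - 7*g^3*o^5 - 14*g^3*o^4 - 7*g^3*o^3 + g^2*o^6 + 2*g^2*o^5 + g^2*o^4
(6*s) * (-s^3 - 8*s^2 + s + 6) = -6*s^4 - 48*s^3 + 6*s^2 + 36*s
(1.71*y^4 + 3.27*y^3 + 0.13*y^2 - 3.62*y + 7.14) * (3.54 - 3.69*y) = -6.3099*y^5 - 6.0129*y^4 + 11.0961*y^3 + 13.818*y^2 - 39.1614*y + 25.2756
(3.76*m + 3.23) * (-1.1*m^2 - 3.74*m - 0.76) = -4.136*m^3 - 17.6154*m^2 - 14.9378*m - 2.4548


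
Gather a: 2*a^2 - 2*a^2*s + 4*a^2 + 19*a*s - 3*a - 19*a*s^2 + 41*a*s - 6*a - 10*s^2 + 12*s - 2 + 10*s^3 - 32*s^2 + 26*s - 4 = a^2*(6 - 2*s) + a*(-19*s^2 + 60*s - 9) + 10*s^3 - 42*s^2 + 38*s - 6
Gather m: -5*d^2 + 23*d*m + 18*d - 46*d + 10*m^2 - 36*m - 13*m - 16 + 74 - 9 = -5*d^2 - 28*d + 10*m^2 + m*(23*d - 49) + 49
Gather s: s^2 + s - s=s^2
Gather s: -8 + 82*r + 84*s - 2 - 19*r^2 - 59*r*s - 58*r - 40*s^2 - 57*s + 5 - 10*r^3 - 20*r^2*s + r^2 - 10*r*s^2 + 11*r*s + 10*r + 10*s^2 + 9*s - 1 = -10*r^3 - 18*r^2 + 34*r + s^2*(-10*r - 30) + s*(-20*r^2 - 48*r + 36) - 6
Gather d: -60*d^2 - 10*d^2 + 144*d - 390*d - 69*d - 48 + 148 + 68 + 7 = -70*d^2 - 315*d + 175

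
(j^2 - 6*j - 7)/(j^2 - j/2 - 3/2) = 2*(j - 7)/(2*j - 3)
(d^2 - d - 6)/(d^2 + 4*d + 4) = (d - 3)/(d + 2)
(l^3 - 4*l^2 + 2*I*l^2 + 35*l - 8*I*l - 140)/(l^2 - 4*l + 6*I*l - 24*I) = (l^2 + 2*I*l + 35)/(l + 6*I)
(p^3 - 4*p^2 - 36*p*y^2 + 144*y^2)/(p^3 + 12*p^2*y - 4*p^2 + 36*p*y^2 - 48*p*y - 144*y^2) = (p - 6*y)/(p + 6*y)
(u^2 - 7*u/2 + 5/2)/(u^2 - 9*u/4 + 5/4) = 2*(2*u - 5)/(4*u - 5)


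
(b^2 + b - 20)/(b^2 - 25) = (b - 4)/(b - 5)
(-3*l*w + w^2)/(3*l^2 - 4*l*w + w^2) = w/(-l + w)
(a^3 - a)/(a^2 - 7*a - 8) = a*(a - 1)/(a - 8)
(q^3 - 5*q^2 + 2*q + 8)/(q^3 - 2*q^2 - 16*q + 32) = (q + 1)/(q + 4)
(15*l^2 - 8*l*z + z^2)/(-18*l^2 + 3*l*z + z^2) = (-5*l + z)/(6*l + z)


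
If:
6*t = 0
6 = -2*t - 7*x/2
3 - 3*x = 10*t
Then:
No Solution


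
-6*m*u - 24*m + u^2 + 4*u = (-6*m + u)*(u + 4)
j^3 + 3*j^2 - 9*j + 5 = (j - 1)^2*(j + 5)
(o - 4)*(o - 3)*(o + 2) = o^3 - 5*o^2 - 2*o + 24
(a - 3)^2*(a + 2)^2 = a^4 - 2*a^3 - 11*a^2 + 12*a + 36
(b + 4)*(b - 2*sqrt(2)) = b^2 - 2*sqrt(2)*b + 4*b - 8*sqrt(2)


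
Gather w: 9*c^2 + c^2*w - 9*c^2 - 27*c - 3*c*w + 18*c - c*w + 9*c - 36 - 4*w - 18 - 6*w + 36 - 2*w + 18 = w*(c^2 - 4*c - 12)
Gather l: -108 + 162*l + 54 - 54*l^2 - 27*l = -54*l^2 + 135*l - 54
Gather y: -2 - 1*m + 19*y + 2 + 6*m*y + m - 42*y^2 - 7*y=-42*y^2 + y*(6*m + 12)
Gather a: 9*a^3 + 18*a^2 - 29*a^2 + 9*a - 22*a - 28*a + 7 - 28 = 9*a^3 - 11*a^2 - 41*a - 21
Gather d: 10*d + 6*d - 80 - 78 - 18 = 16*d - 176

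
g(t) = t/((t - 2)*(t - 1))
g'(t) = -t/((t - 2)*(t - 1)^2) - t/((t - 2)^2*(t - 1)) + 1/((t - 2)*(t - 1)) = (2 - t^2)/(t^4 - 6*t^3 + 13*t^2 - 12*t + 4)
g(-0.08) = -0.04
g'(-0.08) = 0.40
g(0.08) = 0.05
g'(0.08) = 0.64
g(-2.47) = -0.16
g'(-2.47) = -0.02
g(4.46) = 0.52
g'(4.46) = -0.25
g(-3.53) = -0.14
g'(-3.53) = -0.02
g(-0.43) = -0.12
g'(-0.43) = 0.15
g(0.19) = 0.13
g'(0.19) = 0.91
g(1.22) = -7.11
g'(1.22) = 17.37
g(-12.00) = -0.07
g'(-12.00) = 0.00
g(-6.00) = -0.11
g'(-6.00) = -0.01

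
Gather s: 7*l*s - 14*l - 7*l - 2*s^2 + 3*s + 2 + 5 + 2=-21*l - 2*s^2 + s*(7*l + 3) + 9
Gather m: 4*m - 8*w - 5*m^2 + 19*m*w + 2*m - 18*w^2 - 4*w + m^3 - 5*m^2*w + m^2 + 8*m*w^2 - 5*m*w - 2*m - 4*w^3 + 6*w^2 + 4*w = m^3 + m^2*(-5*w - 4) + m*(8*w^2 + 14*w + 4) - 4*w^3 - 12*w^2 - 8*w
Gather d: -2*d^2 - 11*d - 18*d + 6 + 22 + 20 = -2*d^2 - 29*d + 48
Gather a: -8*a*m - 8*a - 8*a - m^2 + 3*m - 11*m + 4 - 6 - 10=a*(-8*m - 16) - m^2 - 8*m - 12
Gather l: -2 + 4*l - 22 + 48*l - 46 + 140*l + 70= 192*l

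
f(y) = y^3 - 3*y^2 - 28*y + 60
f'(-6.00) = 116.00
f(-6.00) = -96.00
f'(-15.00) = 737.00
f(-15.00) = -3570.00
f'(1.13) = -30.95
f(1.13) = 25.97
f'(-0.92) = -19.94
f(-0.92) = 82.44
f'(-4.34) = 54.55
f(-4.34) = 43.27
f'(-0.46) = -24.61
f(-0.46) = 72.15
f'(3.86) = -6.46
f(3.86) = -35.27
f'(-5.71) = 104.07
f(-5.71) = -64.10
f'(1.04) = -31.00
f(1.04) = 28.76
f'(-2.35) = 2.67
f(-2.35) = 96.25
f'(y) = 3*y^2 - 6*y - 28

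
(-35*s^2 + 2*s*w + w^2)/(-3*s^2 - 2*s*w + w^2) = (35*s^2 - 2*s*w - w^2)/(3*s^2 + 2*s*w - w^2)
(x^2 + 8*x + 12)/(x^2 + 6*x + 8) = (x + 6)/(x + 4)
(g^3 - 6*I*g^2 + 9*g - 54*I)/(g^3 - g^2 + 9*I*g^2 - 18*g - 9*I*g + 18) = (g^2 - 9*I*g - 18)/(g^2 + g*(-1 + 6*I) - 6*I)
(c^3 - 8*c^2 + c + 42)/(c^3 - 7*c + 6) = (c^3 - 8*c^2 + c + 42)/(c^3 - 7*c + 6)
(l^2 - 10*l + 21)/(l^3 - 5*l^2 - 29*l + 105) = 1/(l + 5)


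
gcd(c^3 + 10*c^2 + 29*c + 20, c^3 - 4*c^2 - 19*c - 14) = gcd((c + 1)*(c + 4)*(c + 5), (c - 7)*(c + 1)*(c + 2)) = c + 1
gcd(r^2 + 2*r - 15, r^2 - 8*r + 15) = r - 3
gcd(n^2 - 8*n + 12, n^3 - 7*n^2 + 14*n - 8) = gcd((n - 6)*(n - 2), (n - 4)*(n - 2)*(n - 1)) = n - 2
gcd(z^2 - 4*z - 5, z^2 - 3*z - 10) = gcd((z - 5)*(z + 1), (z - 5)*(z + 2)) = z - 5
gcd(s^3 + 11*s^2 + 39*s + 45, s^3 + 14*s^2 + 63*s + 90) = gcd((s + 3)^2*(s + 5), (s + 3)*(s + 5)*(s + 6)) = s^2 + 8*s + 15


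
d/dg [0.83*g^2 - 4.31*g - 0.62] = 1.66*g - 4.31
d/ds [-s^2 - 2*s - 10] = -2*s - 2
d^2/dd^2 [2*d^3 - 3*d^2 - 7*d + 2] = 12*d - 6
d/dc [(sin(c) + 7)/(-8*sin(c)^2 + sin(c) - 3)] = (8*sin(c)^2 + 112*sin(c) - 10)*cos(c)/(8*sin(c)^2 - sin(c) + 3)^2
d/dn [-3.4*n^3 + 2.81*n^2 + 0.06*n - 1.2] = -10.2*n^2 + 5.62*n + 0.06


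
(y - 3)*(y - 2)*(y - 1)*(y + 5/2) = y^4 - 7*y^3/2 - 4*y^2 + 43*y/2 - 15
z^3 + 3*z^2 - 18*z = z*(z - 3)*(z + 6)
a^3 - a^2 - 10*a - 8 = (a - 4)*(a + 1)*(a + 2)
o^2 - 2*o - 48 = (o - 8)*(o + 6)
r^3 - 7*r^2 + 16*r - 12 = (r - 3)*(r - 2)^2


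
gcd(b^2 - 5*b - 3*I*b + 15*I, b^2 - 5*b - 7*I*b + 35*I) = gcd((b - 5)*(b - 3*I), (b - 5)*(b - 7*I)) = b - 5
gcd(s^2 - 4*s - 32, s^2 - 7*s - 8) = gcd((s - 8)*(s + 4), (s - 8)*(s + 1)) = s - 8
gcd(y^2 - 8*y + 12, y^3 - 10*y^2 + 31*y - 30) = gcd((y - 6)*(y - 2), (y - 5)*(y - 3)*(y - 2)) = y - 2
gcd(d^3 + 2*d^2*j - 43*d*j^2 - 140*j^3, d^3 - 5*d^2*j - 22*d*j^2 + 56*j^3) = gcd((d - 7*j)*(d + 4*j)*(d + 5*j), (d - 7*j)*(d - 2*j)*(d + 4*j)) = d^2 - 3*d*j - 28*j^2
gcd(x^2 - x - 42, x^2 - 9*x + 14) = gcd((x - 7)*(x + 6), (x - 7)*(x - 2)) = x - 7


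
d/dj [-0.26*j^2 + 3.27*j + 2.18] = 3.27 - 0.52*j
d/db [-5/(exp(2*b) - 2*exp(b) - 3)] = 10*(exp(b) - 1)*exp(b)/(-exp(2*b) + 2*exp(b) + 3)^2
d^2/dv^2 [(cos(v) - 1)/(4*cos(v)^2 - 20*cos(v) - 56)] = (9*sin(v)^4*cos(v) + sin(v)^4 + 143*sin(v)^2 + 897*cos(v)/4 + 105*cos(3*v)/4 - cos(5*v)/2 + 74)/(4*(sin(v)^2 + 5*cos(v) + 13)^3)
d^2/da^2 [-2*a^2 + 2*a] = -4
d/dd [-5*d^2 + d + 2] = 1 - 10*d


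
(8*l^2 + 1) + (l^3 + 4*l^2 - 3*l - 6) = l^3 + 12*l^2 - 3*l - 5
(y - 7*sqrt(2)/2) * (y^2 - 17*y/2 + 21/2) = y^3 - 17*y^2/2 - 7*sqrt(2)*y^2/2 + 21*y/2 + 119*sqrt(2)*y/4 - 147*sqrt(2)/4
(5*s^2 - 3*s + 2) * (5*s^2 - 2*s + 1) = 25*s^4 - 25*s^3 + 21*s^2 - 7*s + 2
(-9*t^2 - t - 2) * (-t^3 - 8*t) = 9*t^5 + t^4 + 74*t^3 + 8*t^2 + 16*t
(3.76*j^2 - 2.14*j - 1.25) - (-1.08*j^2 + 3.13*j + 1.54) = 4.84*j^2 - 5.27*j - 2.79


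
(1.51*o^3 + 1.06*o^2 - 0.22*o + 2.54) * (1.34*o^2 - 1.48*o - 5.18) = 2.0234*o^5 - 0.8144*o^4 - 9.6854*o^3 - 1.7616*o^2 - 2.6196*o - 13.1572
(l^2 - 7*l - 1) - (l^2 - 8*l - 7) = l + 6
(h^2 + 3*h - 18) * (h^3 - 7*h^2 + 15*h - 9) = h^5 - 4*h^4 - 24*h^3 + 162*h^2 - 297*h + 162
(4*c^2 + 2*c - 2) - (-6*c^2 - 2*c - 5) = 10*c^2 + 4*c + 3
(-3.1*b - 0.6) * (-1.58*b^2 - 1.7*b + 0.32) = 4.898*b^3 + 6.218*b^2 + 0.0279999999999999*b - 0.192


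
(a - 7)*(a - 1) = a^2 - 8*a + 7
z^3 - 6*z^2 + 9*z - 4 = (z - 4)*(z - 1)^2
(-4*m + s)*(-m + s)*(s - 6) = 4*m^2*s - 24*m^2 - 5*m*s^2 + 30*m*s + s^3 - 6*s^2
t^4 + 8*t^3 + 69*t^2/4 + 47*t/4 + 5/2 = (t + 1/2)^2*(t + 2)*(t + 5)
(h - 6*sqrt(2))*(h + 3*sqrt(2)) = h^2 - 3*sqrt(2)*h - 36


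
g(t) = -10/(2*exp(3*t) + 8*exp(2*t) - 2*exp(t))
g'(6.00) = 0.00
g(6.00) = 0.00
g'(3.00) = 0.00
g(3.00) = 0.00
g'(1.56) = 0.07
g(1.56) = -0.03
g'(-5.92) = -1861.83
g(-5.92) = 1882.29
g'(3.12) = 0.00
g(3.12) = -0.00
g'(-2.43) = -37.77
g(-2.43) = 88.73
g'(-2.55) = -49.22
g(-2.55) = 93.95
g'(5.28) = 0.00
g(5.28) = -0.00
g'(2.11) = 0.02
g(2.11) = -0.01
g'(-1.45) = 495254.84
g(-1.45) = 3183.51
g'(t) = -10*(-6*exp(3*t) - 16*exp(2*t) + 2*exp(t))/(2*exp(3*t) + 8*exp(2*t) - 2*exp(t))^2 = 5*(3*exp(2*t) + 8*exp(t) - 1)*exp(-t)/(exp(2*t) + 4*exp(t) - 1)^2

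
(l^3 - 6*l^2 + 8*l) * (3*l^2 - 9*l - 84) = 3*l^5 - 27*l^4 - 6*l^3 + 432*l^2 - 672*l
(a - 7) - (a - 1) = -6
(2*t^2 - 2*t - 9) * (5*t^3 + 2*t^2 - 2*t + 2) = 10*t^5 - 6*t^4 - 53*t^3 - 10*t^2 + 14*t - 18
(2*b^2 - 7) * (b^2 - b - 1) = 2*b^4 - 2*b^3 - 9*b^2 + 7*b + 7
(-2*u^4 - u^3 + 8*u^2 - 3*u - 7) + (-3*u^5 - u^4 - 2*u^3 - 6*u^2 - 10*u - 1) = -3*u^5 - 3*u^4 - 3*u^3 + 2*u^2 - 13*u - 8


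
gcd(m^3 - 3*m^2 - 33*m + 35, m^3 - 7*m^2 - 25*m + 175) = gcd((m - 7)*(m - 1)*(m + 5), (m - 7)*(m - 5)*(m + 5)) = m^2 - 2*m - 35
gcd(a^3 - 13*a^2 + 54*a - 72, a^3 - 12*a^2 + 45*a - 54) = a^2 - 9*a + 18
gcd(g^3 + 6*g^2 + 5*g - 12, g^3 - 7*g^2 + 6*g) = g - 1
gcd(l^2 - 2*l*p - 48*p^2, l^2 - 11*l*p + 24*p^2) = -l + 8*p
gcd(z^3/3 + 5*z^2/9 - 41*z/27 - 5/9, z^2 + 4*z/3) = 1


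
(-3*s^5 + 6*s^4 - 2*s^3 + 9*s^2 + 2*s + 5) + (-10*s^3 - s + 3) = -3*s^5 + 6*s^4 - 12*s^3 + 9*s^2 + s + 8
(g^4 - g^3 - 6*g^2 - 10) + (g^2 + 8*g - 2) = g^4 - g^3 - 5*g^2 + 8*g - 12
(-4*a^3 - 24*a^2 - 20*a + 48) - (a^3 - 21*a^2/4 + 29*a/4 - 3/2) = -5*a^3 - 75*a^2/4 - 109*a/4 + 99/2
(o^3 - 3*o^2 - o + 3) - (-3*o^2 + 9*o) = o^3 - 10*o + 3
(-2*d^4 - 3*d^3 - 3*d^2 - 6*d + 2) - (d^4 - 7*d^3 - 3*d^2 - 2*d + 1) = -3*d^4 + 4*d^3 - 4*d + 1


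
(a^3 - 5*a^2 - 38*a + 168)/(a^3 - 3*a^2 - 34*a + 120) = (a - 7)/(a - 5)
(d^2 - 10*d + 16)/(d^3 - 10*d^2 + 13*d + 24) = (d - 2)/(d^2 - 2*d - 3)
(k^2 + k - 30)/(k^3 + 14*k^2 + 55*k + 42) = (k - 5)/(k^2 + 8*k + 7)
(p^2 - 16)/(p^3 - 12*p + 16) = (p - 4)/(p^2 - 4*p + 4)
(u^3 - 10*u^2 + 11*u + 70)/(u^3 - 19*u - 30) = (u - 7)/(u + 3)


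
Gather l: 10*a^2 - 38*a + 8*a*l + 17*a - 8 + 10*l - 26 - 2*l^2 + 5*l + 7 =10*a^2 - 21*a - 2*l^2 + l*(8*a + 15) - 27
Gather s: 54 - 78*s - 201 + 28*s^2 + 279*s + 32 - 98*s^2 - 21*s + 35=-70*s^2 + 180*s - 80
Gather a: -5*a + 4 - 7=-5*a - 3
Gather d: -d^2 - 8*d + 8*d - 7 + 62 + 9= 64 - d^2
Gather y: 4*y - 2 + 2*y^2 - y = 2*y^2 + 3*y - 2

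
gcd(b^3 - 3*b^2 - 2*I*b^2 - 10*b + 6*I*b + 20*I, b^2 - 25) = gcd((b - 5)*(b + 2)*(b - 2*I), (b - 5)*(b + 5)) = b - 5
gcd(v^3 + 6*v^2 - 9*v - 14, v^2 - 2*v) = v - 2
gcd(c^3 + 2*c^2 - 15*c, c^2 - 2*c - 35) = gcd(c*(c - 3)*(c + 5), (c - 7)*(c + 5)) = c + 5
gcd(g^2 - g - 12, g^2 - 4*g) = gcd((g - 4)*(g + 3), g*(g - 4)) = g - 4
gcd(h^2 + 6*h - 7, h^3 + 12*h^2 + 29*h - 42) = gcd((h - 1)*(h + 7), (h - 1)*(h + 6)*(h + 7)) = h^2 + 6*h - 7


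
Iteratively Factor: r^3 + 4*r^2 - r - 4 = (r - 1)*(r^2 + 5*r + 4) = (r - 1)*(r + 4)*(r + 1)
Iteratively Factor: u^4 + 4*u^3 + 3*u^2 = (u + 1)*(u^3 + 3*u^2) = u*(u + 1)*(u^2 + 3*u) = u*(u + 1)*(u + 3)*(u)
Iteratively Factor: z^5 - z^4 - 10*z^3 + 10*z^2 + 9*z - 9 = (z - 1)*(z^4 - 10*z^2 + 9) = (z - 1)*(z + 3)*(z^3 - 3*z^2 - z + 3) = (z - 1)^2*(z + 3)*(z^2 - 2*z - 3) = (z - 1)^2*(z + 1)*(z + 3)*(z - 3)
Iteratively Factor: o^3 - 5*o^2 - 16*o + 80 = (o - 5)*(o^2 - 16) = (o - 5)*(o + 4)*(o - 4)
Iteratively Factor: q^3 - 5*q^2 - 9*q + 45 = (q + 3)*(q^2 - 8*q + 15) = (q - 5)*(q + 3)*(q - 3)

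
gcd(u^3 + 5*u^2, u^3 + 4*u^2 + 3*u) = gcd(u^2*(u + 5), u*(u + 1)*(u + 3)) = u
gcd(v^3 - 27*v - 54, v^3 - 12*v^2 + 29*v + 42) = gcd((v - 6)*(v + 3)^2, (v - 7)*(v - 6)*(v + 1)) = v - 6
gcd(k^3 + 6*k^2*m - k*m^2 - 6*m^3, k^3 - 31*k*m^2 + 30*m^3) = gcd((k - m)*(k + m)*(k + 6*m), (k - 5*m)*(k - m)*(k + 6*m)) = k^2 + 5*k*m - 6*m^2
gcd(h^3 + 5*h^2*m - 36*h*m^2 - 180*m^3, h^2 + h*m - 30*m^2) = h + 6*m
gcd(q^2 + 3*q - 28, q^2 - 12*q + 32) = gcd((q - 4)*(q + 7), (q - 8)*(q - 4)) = q - 4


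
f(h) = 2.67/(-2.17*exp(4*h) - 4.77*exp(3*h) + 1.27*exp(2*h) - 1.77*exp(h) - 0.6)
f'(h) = 2.67*(8.68*exp(4*h) + 14.31*exp(3*h) - 2.54*exp(2*h) + 1.77*exp(h))/(-2.17*exp(4*h) - 4.77*exp(3*h) + 1.27*exp(2*h) - 1.77*exp(h) - 0.6)^2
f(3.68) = -0.00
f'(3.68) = 0.00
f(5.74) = -0.00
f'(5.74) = 0.00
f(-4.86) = -4.35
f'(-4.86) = 0.10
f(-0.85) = -1.70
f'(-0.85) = 1.84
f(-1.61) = -2.83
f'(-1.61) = 1.14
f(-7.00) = -4.44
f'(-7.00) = 0.01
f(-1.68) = -2.90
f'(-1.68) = 1.09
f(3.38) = -0.00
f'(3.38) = 0.00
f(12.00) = 0.00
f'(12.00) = 0.00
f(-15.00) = -4.45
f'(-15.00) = 0.00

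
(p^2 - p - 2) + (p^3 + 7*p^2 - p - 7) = p^3 + 8*p^2 - 2*p - 9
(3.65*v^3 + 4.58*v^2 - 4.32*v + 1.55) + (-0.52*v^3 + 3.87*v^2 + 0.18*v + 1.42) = 3.13*v^3 + 8.45*v^2 - 4.14*v + 2.97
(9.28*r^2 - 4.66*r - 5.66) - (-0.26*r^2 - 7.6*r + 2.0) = 9.54*r^2 + 2.94*r - 7.66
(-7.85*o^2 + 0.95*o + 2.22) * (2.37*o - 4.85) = -18.6045*o^3 + 40.324*o^2 + 0.653900000000002*o - 10.767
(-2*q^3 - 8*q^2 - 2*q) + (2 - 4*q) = -2*q^3 - 8*q^2 - 6*q + 2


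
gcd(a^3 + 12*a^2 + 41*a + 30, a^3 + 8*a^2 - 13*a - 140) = a + 5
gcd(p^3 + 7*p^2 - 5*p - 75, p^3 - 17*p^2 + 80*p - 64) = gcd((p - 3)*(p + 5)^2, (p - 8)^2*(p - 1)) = 1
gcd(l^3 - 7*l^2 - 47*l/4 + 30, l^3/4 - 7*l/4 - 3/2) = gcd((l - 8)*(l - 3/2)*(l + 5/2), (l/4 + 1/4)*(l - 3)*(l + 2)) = 1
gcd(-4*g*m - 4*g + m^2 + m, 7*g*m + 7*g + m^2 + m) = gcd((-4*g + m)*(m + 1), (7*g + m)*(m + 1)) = m + 1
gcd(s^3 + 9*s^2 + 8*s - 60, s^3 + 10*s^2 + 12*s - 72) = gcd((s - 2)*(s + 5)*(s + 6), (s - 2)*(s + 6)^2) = s^2 + 4*s - 12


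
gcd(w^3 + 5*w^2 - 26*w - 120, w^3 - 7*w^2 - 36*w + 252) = w + 6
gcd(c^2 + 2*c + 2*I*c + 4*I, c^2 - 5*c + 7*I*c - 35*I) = 1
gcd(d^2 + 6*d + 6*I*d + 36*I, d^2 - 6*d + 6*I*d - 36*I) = d + 6*I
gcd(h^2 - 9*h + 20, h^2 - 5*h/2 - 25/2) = h - 5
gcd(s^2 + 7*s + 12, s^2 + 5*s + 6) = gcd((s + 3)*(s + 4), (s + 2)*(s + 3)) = s + 3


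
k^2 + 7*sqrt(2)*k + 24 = (k + 3*sqrt(2))*(k + 4*sqrt(2))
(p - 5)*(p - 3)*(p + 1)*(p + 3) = p^4 - 4*p^3 - 14*p^2 + 36*p + 45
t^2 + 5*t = t*(t + 5)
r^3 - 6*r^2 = r^2*(r - 6)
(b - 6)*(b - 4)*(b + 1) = b^3 - 9*b^2 + 14*b + 24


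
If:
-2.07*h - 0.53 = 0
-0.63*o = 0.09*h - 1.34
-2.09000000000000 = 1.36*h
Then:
No Solution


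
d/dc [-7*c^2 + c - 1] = 1 - 14*c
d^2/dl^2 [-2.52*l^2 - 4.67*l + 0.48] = -5.04000000000000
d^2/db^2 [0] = 0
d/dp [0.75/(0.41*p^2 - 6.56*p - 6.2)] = (4.92 - 0.615*p)/(-0.41*p^2 + 6.56*p + 6.2)^2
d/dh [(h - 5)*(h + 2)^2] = (h + 2)*(3*h - 8)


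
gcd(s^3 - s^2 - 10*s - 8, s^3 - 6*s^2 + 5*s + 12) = s^2 - 3*s - 4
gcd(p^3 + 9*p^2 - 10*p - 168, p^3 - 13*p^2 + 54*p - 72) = p - 4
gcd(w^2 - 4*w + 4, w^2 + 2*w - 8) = w - 2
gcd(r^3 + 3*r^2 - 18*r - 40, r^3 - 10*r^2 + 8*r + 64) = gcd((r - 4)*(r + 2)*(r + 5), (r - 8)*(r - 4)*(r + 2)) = r^2 - 2*r - 8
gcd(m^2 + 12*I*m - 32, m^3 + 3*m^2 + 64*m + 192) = m + 8*I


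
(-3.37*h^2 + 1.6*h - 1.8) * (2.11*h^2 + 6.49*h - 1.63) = -7.1107*h^4 - 18.4953*h^3 + 12.0791*h^2 - 14.29*h + 2.934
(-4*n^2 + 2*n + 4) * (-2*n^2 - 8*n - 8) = 8*n^4 + 28*n^3 + 8*n^2 - 48*n - 32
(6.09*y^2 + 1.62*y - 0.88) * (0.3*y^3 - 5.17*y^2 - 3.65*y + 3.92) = 1.827*y^5 - 30.9993*y^4 - 30.8679*y^3 + 22.5094*y^2 + 9.5624*y - 3.4496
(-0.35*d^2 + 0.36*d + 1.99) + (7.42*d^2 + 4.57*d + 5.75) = 7.07*d^2 + 4.93*d + 7.74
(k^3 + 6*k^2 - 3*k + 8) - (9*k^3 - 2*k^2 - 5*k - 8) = -8*k^3 + 8*k^2 + 2*k + 16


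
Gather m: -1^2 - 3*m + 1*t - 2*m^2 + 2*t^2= -2*m^2 - 3*m + 2*t^2 + t - 1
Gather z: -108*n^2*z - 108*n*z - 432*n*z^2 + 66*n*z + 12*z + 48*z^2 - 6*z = z^2*(48 - 432*n) + z*(-108*n^2 - 42*n + 6)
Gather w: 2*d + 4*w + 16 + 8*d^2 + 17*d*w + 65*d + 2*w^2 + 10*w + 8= 8*d^2 + 67*d + 2*w^2 + w*(17*d + 14) + 24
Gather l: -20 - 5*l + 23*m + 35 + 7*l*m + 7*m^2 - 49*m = l*(7*m - 5) + 7*m^2 - 26*m + 15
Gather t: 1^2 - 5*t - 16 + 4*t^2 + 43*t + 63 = 4*t^2 + 38*t + 48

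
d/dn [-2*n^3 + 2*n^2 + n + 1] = -6*n^2 + 4*n + 1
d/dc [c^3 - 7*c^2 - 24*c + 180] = 3*c^2 - 14*c - 24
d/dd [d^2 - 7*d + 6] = 2*d - 7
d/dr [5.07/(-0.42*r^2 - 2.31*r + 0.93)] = (4.2588*r + 11.7117)/(0.42*r^2 + 2.31*r - 0.93)^2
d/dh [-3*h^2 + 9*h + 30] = 9 - 6*h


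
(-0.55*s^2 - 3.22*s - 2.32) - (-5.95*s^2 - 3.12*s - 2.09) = 5.4*s^2 - 0.1*s - 0.23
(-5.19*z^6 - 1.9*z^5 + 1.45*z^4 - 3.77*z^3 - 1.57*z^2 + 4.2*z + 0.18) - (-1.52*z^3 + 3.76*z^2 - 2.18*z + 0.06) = -5.19*z^6 - 1.9*z^5 + 1.45*z^4 - 2.25*z^3 - 5.33*z^2 + 6.38*z + 0.12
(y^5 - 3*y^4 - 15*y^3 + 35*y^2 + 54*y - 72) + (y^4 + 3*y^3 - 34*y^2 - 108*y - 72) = y^5 - 2*y^4 - 12*y^3 + y^2 - 54*y - 144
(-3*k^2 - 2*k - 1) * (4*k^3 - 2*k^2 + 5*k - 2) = -12*k^5 - 2*k^4 - 15*k^3 - 2*k^2 - k + 2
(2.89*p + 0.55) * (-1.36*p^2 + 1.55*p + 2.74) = -3.9304*p^3 + 3.7315*p^2 + 8.7711*p + 1.507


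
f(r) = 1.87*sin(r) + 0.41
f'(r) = 1.87*cos(r)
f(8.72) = 1.62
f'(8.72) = -1.42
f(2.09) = 2.03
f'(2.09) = -0.93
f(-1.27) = -1.38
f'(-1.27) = 0.55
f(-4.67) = 2.28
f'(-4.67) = -0.08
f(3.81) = -0.75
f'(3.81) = -1.47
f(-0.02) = 0.37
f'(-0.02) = 1.87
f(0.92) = 1.90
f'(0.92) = 1.13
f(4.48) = -1.41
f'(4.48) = -0.43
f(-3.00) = 0.15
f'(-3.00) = -1.85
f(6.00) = -0.11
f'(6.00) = 1.80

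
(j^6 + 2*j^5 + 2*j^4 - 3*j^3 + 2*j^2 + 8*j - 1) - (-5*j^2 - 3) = j^6 + 2*j^5 + 2*j^4 - 3*j^3 + 7*j^2 + 8*j + 2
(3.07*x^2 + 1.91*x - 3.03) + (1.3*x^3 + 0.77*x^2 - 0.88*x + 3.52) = 1.3*x^3 + 3.84*x^2 + 1.03*x + 0.49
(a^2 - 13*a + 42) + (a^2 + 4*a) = 2*a^2 - 9*a + 42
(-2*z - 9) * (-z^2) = 2*z^3 + 9*z^2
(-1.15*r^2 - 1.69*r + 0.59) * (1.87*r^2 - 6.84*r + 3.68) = -2.1505*r^4 + 4.7057*r^3 + 8.4309*r^2 - 10.2548*r + 2.1712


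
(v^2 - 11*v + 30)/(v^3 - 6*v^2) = (v - 5)/v^2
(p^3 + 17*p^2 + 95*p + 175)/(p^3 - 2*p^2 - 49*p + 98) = (p^2 + 10*p + 25)/(p^2 - 9*p + 14)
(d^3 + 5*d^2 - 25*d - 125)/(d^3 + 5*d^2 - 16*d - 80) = (d^2 - 25)/(d^2 - 16)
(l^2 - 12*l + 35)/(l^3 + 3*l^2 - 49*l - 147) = (l - 5)/(l^2 + 10*l + 21)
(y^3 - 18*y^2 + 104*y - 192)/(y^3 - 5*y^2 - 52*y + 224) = (y - 6)/(y + 7)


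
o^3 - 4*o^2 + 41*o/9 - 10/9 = (o - 2)*(o - 5/3)*(o - 1/3)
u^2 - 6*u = u*(u - 6)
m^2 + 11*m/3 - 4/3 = (m - 1/3)*(m + 4)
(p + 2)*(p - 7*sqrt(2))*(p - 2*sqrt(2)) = p^3 - 9*sqrt(2)*p^2 + 2*p^2 - 18*sqrt(2)*p + 28*p + 56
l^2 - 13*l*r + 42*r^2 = (l - 7*r)*(l - 6*r)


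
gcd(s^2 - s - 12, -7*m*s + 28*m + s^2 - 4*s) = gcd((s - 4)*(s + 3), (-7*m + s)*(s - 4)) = s - 4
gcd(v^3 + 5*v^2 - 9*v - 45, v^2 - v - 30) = v + 5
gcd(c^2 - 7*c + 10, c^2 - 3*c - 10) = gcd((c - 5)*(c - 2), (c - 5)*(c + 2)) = c - 5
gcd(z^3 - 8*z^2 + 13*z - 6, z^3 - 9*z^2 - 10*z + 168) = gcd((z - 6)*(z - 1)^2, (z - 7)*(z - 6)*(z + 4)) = z - 6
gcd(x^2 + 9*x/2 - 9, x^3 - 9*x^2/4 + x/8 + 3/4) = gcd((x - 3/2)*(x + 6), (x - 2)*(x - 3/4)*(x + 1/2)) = 1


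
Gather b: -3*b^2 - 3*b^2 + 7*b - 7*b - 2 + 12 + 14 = 24 - 6*b^2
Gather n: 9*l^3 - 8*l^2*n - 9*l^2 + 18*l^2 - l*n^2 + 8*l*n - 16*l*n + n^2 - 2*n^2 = 9*l^3 + 9*l^2 + n^2*(-l - 1) + n*(-8*l^2 - 8*l)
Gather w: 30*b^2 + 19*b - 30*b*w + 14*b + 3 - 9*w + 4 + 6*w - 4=30*b^2 + 33*b + w*(-30*b - 3) + 3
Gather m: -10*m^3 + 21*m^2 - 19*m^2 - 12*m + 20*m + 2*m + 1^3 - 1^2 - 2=-10*m^3 + 2*m^2 + 10*m - 2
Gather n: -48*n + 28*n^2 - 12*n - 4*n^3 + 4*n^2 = -4*n^3 + 32*n^2 - 60*n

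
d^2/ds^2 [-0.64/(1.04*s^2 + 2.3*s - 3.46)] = (1.384448*s^2 + 3.06176*s - 0.64*(2.08*s + 2.3)*(4.16*s + 4.6) - 4.605952)/(1.04*s^2 + 2.3*s - 3.46)^3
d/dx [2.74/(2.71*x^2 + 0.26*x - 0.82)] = (-14.8508*x - 0.7124)/(2.71*x^2 + 0.26*x - 0.82)^2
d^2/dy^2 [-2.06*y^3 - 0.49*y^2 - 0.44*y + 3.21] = -12.36*y - 0.98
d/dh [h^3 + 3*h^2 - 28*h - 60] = 3*h^2 + 6*h - 28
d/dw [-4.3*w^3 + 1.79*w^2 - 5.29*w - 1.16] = -12.9*w^2 + 3.58*w - 5.29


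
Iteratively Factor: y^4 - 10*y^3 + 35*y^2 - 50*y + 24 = (y - 1)*(y^3 - 9*y^2 + 26*y - 24) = (y - 3)*(y - 1)*(y^2 - 6*y + 8) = (y - 4)*(y - 3)*(y - 1)*(y - 2)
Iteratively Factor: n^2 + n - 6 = (n - 2)*(n + 3)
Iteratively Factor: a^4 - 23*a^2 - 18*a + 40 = (a - 1)*(a^3 + a^2 - 22*a - 40) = (a - 1)*(a + 4)*(a^2 - 3*a - 10) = (a - 5)*(a - 1)*(a + 4)*(a + 2)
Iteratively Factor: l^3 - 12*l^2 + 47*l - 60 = (l - 4)*(l^2 - 8*l + 15) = (l - 5)*(l - 4)*(l - 3)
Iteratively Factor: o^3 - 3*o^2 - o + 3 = (o - 1)*(o^2 - 2*o - 3) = (o - 3)*(o - 1)*(o + 1)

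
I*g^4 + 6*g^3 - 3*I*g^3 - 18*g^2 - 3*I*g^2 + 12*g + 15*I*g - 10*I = (g - 2)*(g - 1)*(g - 5*I)*(I*g + 1)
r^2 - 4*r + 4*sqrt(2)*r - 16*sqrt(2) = (r - 4)*(r + 4*sqrt(2))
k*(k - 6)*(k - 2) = k^3 - 8*k^2 + 12*k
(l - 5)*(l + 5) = l^2 - 25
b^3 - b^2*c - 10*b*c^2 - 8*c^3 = (b - 4*c)*(b + c)*(b + 2*c)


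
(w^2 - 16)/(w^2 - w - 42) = (16 - w^2)/(-w^2 + w + 42)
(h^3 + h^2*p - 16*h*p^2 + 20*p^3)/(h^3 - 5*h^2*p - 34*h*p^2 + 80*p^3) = (-h + 2*p)/(-h + 8*p)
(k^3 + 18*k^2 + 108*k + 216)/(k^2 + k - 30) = (k^2 + 12*k + 36)/(k - 5)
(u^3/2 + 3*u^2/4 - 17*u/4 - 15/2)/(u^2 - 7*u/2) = (2*u^3 + 3*u^2 - 17*u - 30)/(2*u*(2*u - 7))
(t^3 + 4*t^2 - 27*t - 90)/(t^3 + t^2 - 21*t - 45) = (t + 6)/(t + 3)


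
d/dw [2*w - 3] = 2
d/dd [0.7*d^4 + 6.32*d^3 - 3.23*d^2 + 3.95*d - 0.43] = 2.8*d^3 + 18.96*d^2 - 6.46*d + 3.95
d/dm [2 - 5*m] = -5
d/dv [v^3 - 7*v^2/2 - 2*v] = 3*v^2 - 7*v - 2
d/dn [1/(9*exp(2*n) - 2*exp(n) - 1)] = (2 - 18*exp(n))*exp(n)/(-9*exp(2*n) + 2*exp(n) + 1)^2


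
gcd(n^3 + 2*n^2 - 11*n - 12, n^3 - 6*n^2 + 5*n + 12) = n^2 - 2*n - 3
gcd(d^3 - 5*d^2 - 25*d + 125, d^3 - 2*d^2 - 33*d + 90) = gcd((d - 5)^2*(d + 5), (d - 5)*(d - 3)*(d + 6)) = d - 5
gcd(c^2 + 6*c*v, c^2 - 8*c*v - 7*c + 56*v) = 1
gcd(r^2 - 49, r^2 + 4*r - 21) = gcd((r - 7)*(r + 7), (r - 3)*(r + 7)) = r + 7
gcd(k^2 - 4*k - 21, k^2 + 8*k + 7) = 1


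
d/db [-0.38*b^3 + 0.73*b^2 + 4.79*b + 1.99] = -1.14*b^2 + 1.46*b + 4.79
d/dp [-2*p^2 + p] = 1 - 4*p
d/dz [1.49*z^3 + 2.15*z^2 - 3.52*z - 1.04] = 4.47*z^2 + 4.3*z - 3.52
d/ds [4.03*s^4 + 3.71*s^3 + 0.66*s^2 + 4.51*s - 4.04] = 16.12*s^3 + 11.13*s^2 + 1.32*s + 4.51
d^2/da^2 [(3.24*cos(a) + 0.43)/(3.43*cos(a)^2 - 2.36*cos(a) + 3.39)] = (-0.0720821717192417*cos(a)^5 - 0.0878617408225219*cos(a)^4 + 0.591360237632311*cos(a)^3 + 0.0416720019246735*cos(a)^2 - 0.543858577913464*cos(a) + 0.0881829218889957)/(0.0763092126533949*cos(a)^6 - 0.157512893756862*cos(a)^5 + 0.334634146341463*cos(a)^4 - 0.336207981977129*cos(a)^3 + 0.330731707317073*cos(a)^2 - 0.153860545040181*cos(a) + 0.0736705152099174)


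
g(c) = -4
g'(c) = 0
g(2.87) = -4.00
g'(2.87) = 0.00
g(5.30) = -4.00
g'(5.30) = 0.00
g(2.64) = -4.00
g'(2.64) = 0.00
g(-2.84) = -4.00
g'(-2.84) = 0.00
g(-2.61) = -4.00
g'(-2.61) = 0.00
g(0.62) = -4.00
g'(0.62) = 0.00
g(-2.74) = -4.00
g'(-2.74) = 0.00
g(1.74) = -4.00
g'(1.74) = 0.00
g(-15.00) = -4.00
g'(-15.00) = 0.00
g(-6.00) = -4.00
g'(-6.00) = 0.00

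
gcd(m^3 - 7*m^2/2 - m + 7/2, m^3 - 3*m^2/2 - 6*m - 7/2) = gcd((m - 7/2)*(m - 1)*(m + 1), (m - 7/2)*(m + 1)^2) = m^2 - 5*m/2 - 7/2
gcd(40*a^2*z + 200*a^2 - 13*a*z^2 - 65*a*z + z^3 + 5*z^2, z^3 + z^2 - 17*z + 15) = z + 5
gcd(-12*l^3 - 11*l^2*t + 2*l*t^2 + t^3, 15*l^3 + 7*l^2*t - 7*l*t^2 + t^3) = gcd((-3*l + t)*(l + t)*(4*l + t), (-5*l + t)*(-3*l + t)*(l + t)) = -3*l^2 - 2*l*t + t^2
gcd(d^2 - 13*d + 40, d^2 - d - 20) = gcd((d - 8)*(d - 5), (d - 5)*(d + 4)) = d - 5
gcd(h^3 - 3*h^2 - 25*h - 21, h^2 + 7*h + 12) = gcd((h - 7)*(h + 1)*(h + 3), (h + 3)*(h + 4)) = h + 3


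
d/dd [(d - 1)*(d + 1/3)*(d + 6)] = 3*d^2 + 32*d/3 - 13/3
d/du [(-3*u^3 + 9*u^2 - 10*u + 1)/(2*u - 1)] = (-12*u^3 + 27*u^2 - 18*u + 8)/(4*u^2 - 4*u + 1)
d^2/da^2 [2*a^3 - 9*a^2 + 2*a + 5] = 12*a - 18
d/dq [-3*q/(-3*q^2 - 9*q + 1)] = 3*(-3*q^2 - 1)/(9*q^4 + 54*q^3 + 75*q^2 - 18*q + 1)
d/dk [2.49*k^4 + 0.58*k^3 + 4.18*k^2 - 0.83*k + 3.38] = 9.96*k^3 + 1.74*k^2 + 8.36*k - 0.83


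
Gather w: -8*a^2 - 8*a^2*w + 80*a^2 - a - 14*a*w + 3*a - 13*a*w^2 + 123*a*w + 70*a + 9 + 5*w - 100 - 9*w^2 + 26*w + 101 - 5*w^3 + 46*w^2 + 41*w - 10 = 72*a^2 + 72*a - 5*w^3 + w^2*(37 - 13*a) + w*(-8*a^2 + 109*a + 72)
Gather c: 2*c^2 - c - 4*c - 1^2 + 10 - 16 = 2*c^2 - 5*c - 7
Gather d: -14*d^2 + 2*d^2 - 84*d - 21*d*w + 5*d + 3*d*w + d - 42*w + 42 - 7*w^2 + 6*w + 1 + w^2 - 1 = -12*d^2 + d*(-18*w - 78) - 6*w^2 - 36*w + 42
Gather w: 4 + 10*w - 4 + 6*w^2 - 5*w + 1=6*w^2 + 5*w + 1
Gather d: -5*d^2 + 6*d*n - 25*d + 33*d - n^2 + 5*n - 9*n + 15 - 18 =-5*d^2 + d*(6*n + 8) - n^2 - 4*n - 3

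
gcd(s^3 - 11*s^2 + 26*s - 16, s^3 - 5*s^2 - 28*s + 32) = s^2 - 9*s + 8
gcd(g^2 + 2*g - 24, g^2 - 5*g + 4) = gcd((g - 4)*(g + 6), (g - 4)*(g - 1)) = g - 4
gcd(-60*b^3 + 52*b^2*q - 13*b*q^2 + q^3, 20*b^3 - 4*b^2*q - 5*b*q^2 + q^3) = 10*b^2 - 7*b*q + q^2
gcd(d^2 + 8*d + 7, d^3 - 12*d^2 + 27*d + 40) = d + 1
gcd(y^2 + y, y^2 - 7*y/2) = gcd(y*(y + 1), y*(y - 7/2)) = y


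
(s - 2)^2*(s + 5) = s^3 + s^2 - 16*s + 20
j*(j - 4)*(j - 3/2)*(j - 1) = j^4 - 13*j^3/2 + 23*j^2/2 - 6*j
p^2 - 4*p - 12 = (p - 6)*(p + 2)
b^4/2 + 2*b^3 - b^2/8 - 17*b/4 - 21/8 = (b/2 + 1/2)*(b - 3/2)*(b + 1)*(b + 7/2)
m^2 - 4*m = m*(m - 4)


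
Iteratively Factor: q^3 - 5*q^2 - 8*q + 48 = (q - 4)*(q^2 - q - 12) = (q - 4)*(q + 3)*(q - 4)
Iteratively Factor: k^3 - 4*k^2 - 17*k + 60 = (k - 5)*(k^2 + k - 12) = (k - 5)*(k + 4)*(k - 3)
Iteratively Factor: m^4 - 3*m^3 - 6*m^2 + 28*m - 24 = (m + 3)*(m^3 - 6*m^2 + 12*m - 8) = (m - 2)*(m + 3)*(m^2 - 4*m + 4) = (m - 2)^2*(m + 3)*(m - 2)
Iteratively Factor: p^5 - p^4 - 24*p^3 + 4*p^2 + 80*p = (p - 5)*(p^4 + 4*p^3 - 4*p^2 - 16*p) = (p - 5)*(p + 4)*(p^3 - 4*p) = (p - 5)*(p - 2)*(p + 4)*(p^2 + 2*p) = (p - 5)*(p - 2)*(p + 2)*(p + 4)*(p)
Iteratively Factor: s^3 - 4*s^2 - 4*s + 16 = (s - 4)*(s^2 - 4) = (s - 4)*(s + 2)*(s - 2)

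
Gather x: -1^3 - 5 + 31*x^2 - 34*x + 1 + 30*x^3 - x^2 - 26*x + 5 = 30*x^3 + 30*x^2 - 60*x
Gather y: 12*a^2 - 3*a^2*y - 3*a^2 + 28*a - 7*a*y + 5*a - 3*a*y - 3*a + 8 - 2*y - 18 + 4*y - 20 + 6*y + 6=9*a^2 + 30*a + y*(-3*a^2 - 10*a + 8) - 24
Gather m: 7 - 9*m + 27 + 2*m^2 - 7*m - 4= 2*m^2 - 16*m + 30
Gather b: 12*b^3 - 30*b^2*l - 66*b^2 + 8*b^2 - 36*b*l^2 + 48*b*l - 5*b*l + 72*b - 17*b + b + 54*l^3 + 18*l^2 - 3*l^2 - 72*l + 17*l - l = 12*b^3 + b^2*(-30*l - 58) + b*(-36*l^2 + 43*l + 56) + 54*l^3 + 15*l^2 - 56*l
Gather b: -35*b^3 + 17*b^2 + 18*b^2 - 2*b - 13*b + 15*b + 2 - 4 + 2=-35*b^3 + 35*b^2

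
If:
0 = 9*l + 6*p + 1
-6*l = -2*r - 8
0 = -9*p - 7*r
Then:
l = 59/15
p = -91/15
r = 39/5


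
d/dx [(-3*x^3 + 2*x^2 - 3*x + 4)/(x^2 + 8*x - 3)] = (-3*x^4 - 48*x^3 + 46*x^2 - 20*x - 23)/(x^4 + 16*x^3 + 58*x^2 - 48*x + 9)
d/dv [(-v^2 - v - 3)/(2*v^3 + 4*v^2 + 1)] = (2*v*(3*v + 4)*(v^2 + v + 3) - (2*v + 1)*(2*v^3 + 4*v^2 + 1))/(2*v^3 + 4*v^2 + 1)^2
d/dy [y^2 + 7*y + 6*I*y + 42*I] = 2*y + 7 + 6*I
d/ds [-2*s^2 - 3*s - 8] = -4*s - 3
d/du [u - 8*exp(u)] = 1 - 8*exp(u)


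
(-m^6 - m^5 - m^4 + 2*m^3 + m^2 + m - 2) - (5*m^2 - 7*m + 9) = -m^6 - m^5 - m^4 + 2*m^3 - 4*m^2 + 8*m - 11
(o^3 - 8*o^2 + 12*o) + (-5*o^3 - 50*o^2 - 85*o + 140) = -4*o^3 - 58*o^2 - 73*o + 140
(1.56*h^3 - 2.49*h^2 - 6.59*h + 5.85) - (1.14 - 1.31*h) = 1.56*h^3 - 2.49*h^2 - 5.28*h + 4.71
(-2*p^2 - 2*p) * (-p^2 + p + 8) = 2*p^4 - 18*p^2 - 16*p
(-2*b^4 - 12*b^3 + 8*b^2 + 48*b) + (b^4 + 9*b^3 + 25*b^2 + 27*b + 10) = -b^4 - 3*b^3 + 33*b^2 + 75*b + 10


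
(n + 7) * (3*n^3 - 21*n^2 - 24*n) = 3*n^4 - 171*n^2 - 168*n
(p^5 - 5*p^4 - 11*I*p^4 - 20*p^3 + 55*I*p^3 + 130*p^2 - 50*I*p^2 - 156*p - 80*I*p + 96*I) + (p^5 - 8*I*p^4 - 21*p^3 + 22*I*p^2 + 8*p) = 2*p^5 - 5*p^4 - 19*I*p^4 - 41*p^3 + 55*I*p^3 + 130*p^2 - 28*I*p^2 - 148*p - 80*I*p + 96*I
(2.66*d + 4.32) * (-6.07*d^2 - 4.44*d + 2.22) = -16.1462*d^3 - 38.0328*d^2 - 13.2756*d + 9.5904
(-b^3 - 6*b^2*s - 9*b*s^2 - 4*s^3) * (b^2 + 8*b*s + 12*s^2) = -b^5 - 14*b^4*s - 69*b^3*s^2 - 148*b^2*s^3 - 140*b*s^4 - 48*s^5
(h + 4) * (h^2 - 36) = h^3 + 4*h^2 - 36*h - 144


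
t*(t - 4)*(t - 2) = t^3 - 6*t^2 + 8*t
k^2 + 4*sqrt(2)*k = k*(k + 4*sqrt(2))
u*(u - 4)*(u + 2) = u^3 - 2*u^2 - 8*u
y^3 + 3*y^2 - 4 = (y - 1)*(y + 2)^2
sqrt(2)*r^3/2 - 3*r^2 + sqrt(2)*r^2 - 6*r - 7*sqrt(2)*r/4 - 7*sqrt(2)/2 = (r - 7*sqrt(2)/2)*(r + sqrt(2)/2)*(sqrt(2)*r/2 + sqrt(2))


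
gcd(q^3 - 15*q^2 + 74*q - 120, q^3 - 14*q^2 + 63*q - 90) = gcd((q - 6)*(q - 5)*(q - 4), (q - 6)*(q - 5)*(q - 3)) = q^2 - 11*q + 30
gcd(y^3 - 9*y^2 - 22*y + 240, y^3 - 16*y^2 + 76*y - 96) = y^2 - 14*y + 48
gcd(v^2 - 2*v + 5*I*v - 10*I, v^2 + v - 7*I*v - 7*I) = 1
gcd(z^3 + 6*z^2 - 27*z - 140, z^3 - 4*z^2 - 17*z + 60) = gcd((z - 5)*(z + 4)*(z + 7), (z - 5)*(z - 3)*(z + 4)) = z^2 - z - 20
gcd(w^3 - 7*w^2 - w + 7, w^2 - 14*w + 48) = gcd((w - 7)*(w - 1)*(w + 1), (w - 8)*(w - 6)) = 1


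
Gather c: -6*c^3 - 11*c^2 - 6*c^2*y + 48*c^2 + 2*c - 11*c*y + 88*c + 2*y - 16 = -6*c^3 + c^2*(37 - 6*y) + c*(90 - 11*y) + 2*y - 16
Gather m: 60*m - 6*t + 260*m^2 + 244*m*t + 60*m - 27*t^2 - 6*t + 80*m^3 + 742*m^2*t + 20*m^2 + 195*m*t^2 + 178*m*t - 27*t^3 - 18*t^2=80*m^3 + m^2*(742*t + 280) + m*(195*t^2 + 422*t + 120) - 27*t^3 - 45*t^2 - 12*t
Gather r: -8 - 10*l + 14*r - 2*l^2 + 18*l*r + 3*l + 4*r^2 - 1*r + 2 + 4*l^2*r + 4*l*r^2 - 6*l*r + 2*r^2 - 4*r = -2*l^2 - 7*l + r^2*(4*l + 6) + r*(4*l^2 + 12*l + 9) - 6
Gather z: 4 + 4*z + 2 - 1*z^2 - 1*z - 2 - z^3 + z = -z^3 - z^2 + 4*z + 4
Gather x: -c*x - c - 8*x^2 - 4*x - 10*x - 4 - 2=-c - 8*x^2 + x*(-c - 14) - 6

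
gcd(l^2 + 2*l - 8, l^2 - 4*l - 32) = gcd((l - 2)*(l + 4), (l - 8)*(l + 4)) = l + 4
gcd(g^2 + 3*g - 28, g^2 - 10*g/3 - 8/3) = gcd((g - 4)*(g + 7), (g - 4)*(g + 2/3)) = g - 4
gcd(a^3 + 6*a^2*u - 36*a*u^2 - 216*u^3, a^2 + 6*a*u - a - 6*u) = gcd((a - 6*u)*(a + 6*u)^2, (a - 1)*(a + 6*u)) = a + 6*u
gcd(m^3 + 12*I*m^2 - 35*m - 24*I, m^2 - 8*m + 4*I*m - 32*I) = 1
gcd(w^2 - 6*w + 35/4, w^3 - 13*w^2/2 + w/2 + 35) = w - 7/2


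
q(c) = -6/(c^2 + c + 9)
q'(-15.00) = 0.00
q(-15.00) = -0.03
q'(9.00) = 0.01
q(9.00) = -0.06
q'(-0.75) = -0.04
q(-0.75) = -0.68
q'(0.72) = 0.14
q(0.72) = -0.59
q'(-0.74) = -0.04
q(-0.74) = -0.68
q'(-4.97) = -0.06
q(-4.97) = -0.21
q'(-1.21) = -0.10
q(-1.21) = -0.65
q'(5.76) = 0.03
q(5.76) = -0.13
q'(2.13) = 0.13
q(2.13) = -0.38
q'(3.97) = 0.06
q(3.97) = -0.21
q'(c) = -6*(-2*c - 1)/(c^2 + c + 9)^2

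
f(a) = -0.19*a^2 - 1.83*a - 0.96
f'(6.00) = -4.11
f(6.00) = -18.78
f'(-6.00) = 0.45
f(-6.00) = 3.18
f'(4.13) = -3.40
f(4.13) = -11.76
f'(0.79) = -2.13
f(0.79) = -2.52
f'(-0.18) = -1.76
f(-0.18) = -0.64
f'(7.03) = -4.50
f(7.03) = -23.21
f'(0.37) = -1.97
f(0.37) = -1.66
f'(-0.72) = -1.56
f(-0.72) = 0.26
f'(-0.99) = -1.45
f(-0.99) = 0.67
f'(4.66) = -3.60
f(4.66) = -13.61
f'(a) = -0.38*a - 1.83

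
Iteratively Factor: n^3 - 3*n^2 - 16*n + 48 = (n - 3)*(n^2 - 16) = (n - 3)*(n + 4)*(n - 4)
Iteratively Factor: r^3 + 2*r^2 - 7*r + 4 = (r - 1)*(r^2 + 3*r - 4) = (r - 1)*(r + 4)*(r - 1)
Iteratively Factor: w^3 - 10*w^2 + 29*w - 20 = (w - 4)*(w^2 - 6*w + 5) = (w - 4)*(w - 1)*(w - 5)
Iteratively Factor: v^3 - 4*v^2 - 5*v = (v - 5)*(v^2 + v) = (v - 5)*(v + 1)*(v)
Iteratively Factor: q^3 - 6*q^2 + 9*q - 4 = (q - 1)*(q^2 - 5*q + 4) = (q - 4)*(q - 1)*(q - 1)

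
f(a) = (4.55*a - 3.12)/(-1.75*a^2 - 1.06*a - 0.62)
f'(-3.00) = 0.56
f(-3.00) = 1.27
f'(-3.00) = 0.56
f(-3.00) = 1.27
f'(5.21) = 0.05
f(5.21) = -0.38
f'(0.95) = -0.91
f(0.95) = -0.38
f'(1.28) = -0.30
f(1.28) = -0.56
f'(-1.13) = 5.97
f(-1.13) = 4.99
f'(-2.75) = 0.70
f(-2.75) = 1.43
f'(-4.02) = 0.27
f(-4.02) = 0.87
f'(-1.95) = 1.68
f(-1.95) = 2.30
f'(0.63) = -2.51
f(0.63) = 0.13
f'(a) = (3.5*a + 1.06)*(4.55*a - 3.12)/(-1.75*a^2 - 1.06*a - 0.62)^2 + 4.55/(-1.75*a^2 - 1.06*a - 0.62) = (7.9625*a^2 - 10.92*a - 6.1282)/(3.0625*a^4 + 3.71*a^3 + 3.2936*a^2 + 1.3144*a + 0.3844)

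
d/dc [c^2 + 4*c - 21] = 2*c + 4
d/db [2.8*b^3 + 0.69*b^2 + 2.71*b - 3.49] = 8.4*b^2 + 1.38*b + 2.71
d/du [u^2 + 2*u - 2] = 2*u + 2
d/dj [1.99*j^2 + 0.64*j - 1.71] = 3.98*j + 0.64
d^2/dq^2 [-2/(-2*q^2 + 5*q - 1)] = 4*(-4*q^2 + 10*q + (4*q - 5)^2 - 2)/(2*q^2 - 5*q + 1)^3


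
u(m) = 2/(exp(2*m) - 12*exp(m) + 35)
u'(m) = 2*(-2*exp(2*m) + 12*exp(m))/(exp(2*m) - 12*exp(m) + 35)^2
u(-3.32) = 0.06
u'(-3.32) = 0.00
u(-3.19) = 0.06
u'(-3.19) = 0.00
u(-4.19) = 0.06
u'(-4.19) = 0.00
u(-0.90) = 0.07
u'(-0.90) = 0.01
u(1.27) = 0.40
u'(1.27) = 1.42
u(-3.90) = 0.06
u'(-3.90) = 0.00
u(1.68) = -3.35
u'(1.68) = 38.14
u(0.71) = 0.14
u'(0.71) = 0.15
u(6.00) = 0.00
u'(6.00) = 0.00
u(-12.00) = 0.06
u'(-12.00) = 0.00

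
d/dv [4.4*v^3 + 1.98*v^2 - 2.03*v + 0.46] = 13.2*v^2 + 3.96*v - 2.03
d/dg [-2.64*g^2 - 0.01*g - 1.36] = -5.28*g - 0.01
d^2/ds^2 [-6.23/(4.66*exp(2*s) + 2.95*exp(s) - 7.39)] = (-6.23*(9.32*exp(s) + 2.95)*(18.64*exp(s) + 5.9)*exp(s) + (116.1272*exp(s) + 18.3785)*(4.66*exp(2*s) + 2.95*exp(s) - 7.39))*exp(s)/(4.66*exp(2*s) + 2.95*exp(s) - 7.39)^3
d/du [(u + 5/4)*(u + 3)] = 2*u + 17/4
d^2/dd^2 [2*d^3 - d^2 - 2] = 12*d - 2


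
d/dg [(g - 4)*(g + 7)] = 2*g + 3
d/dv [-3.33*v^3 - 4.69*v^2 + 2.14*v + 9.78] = -9.99*v^2 - 9.38*v + 2.14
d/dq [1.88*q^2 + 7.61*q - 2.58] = 3.76*q + 7.61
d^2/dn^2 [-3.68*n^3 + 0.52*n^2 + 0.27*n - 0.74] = 1.04 - 22.08*n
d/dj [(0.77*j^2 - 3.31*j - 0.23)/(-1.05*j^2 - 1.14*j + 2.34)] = (-4.3533*j^2 + 3.1206*j - 8.0076)/(1.1025*j^4 + 2.394*j^3 - 3.6144*j^2 - 5.3352*j + 5.4756)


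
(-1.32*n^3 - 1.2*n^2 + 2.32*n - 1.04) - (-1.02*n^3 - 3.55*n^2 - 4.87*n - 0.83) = -0.3*n^3 + 2.35*n^2 + 7.19*n - 0.21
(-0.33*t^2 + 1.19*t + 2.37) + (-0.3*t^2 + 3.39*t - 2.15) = -0.63*t^2 + 4.58*t + 0.22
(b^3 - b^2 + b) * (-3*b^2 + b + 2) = -3*b^5 + 4*b^4 - 2*b^3 - b^2 + 2*b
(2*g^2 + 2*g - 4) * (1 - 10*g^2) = -20*g^4 - 20*g^3 + 42*g^2 + 2*g - 4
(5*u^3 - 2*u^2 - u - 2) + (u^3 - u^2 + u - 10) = 6*u^3 - 3*u^2 - 12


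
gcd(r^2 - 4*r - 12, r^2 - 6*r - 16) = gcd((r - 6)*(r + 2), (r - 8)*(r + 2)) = r + 2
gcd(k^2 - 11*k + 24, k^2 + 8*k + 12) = 1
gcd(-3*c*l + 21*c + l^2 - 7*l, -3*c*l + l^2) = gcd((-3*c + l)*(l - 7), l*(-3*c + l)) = 3*c - l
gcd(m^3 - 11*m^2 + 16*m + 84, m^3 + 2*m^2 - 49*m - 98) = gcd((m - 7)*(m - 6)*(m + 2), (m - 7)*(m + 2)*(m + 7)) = m^2 - 5*m - 14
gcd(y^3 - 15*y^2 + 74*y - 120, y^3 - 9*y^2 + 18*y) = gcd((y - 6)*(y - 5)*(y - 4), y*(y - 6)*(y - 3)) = y - 6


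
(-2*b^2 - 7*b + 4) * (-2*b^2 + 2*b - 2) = 4*b^4 + 10*b^3 - 18*b^2 + 22*b - 8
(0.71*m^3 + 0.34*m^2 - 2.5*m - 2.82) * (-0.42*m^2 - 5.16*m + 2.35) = -0.2982*m^5 - 3.8064*m^4 + 0.9641*m^3 + 14.8834*m^2 + 8.6762*m - 6.627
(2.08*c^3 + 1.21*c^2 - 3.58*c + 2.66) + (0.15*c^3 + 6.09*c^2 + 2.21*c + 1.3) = 2.23*c^3 + 7.3*c^2 - 1.37*c + 3.96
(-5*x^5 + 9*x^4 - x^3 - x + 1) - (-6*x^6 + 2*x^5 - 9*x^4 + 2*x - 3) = 6*x^6 - 7*x^5 + 18*x^4 - x^3 - 3*x + 4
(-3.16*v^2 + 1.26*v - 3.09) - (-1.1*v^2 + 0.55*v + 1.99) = -2.06*v^2 + 0.71*v - 5.08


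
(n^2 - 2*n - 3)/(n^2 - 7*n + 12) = (n + 1)/(n - 4)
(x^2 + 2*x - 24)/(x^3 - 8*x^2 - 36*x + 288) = (x - 4)/(x^2 - 14*x + 48)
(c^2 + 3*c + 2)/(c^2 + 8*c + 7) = (c + 2)/(c + 7)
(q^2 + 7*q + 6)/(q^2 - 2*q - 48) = (q + 1)/(q - 8)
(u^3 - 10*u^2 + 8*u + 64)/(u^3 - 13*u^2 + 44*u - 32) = (u + 2)/(u - 1)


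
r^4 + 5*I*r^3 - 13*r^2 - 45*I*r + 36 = (r - 3)*(r + 3)*(r + I)*(r + 4*I)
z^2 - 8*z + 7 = (z - 7)*(z - 1)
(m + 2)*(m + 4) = m^2 + 6*m + 8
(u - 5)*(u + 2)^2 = u^3 - u^2 - 16*u - 20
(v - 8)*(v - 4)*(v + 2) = v^3 - 10*v^2 + 8*v + 64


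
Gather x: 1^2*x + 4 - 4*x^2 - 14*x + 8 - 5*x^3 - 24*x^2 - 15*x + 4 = -5*x^3 - 28*x^2 - 28*x + 16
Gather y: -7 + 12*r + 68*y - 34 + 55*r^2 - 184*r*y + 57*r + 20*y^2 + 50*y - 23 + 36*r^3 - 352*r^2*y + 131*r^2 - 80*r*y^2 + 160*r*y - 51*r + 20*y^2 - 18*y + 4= 36*r^3 + 186*r^2 + 18*r + y^2*(40 - 80*r) + y*(-352*r^2 - 24*r + 100) - 60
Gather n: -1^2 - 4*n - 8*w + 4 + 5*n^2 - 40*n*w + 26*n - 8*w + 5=5*n^2 + n*(22 - 40*w) - 16*w + 8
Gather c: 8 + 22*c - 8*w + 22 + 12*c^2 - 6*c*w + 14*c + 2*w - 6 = 12*c^2 + c*(36 - 6*w) - 6*w + 24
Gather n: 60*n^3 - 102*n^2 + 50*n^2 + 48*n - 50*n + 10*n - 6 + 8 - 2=60*n^3 - 52*n^2 + 8*n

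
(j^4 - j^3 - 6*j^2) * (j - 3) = j^5 - 4*j^4 - 3*j^3 + 18*j^2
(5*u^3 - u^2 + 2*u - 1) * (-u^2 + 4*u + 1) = -5*u^5 + 21*u^4 - u^3 + 8*u^2 - 2*u - 1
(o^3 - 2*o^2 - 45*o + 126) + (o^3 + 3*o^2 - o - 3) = 2*o^3 + o^2 - 46*o + 123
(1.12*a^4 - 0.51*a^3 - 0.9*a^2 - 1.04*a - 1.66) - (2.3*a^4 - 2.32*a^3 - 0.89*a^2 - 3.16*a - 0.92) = -1.18*a^4 + 1.81*a^3 - 0.01*a^2 + 2.12*a - 0.74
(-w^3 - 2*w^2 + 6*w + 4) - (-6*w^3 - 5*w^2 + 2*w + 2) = 5*w^3 + 3*w^2 + 4*w + 2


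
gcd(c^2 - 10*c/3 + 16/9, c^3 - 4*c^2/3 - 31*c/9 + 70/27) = c - 2/3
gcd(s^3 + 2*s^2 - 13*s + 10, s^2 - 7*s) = 1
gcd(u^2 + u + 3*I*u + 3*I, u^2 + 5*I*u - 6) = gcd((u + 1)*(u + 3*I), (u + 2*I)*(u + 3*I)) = u + 3*I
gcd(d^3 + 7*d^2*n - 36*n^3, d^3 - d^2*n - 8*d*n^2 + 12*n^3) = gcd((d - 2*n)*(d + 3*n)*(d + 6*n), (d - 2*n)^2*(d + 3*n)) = d^2 + d*n - 6*n^2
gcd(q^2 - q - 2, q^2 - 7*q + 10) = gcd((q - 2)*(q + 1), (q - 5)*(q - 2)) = q - 2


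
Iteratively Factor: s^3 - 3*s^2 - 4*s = (s)*(s^2 - 3*s - 4) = s*(s - 4)*(s + 1)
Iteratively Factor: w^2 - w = (w - 1)*(w)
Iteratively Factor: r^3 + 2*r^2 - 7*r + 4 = (r - 1)*(r^2 + 3*r - 4) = (r - 1)*(r + 4)*(r - 1)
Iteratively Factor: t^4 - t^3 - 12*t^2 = (t)*(t^3 - t^2 - 12*t) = t*(t - 4)*(t^2 + 3*t) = t*(t - 4)*(t + 3)*(t)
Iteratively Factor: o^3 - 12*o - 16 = (o + 2)*(o^2 - 2*o - 8) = (o - 4)*(o + 2)*(o + 2)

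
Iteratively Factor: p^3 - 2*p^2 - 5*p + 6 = (p - 3)*(p^2 + p - 2) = (p - 3)*(p - 1)*(p + 2)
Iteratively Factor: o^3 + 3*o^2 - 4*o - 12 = (o + 3)*(o^2 - 4) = (o + 2)*(o + 3)*(o - 2)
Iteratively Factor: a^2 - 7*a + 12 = (a - 4)*(a - 3)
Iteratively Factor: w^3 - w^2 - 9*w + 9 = (w - 1)*(w^2 - 9) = (w - 3)*(w - 1)*(w + 3)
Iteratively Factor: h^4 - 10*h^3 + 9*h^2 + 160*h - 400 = (h - 5)*(h^3 - 5*h^2 - 16*h + 80) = (h - 5)*(h - 4)*(h^2 - h - 20) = (h - 5)^2*(h - 4)*(h + 4)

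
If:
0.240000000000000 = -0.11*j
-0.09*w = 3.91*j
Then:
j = -2.18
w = 94.79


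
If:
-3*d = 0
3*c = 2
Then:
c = 2/3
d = 0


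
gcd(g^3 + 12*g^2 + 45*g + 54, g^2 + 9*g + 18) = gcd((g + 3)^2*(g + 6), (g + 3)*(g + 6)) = g^2 + 9*g + 18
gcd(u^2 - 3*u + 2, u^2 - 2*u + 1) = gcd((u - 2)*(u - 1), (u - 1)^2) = u - 1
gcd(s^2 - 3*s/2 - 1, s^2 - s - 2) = s - 2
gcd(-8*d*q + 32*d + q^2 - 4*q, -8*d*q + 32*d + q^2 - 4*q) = -8*d*q + 32*d + q^2 - 4*q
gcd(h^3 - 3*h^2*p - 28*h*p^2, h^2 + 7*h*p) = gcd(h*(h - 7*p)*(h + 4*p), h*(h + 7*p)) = h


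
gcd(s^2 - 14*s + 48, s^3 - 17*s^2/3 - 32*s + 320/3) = s - 8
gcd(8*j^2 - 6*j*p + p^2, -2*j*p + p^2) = -2*j + p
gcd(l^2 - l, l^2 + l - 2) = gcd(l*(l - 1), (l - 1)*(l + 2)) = l - 1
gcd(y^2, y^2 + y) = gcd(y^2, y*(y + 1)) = y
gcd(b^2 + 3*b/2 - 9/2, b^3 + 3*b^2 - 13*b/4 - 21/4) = b - 3/2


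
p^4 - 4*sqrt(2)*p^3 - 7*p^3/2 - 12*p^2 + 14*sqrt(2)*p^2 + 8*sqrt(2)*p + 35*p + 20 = (p - 4)*(p + 1/2)*(p - 5*sqrt(2))*(p + sqrt(2))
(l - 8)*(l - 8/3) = l^2 - 32*l/3 + 64/3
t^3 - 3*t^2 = t^2*(t - 3)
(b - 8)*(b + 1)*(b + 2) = b^3 - 5*b^2 - 22*b - 16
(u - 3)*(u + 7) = u^2 + 4*u - 21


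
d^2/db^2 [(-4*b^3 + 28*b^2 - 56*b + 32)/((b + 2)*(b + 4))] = 96*(-7*b^3 - 24*b^2 + 24*b + 112)/(b^6 + 18*b^5 + 132*b^4 + 504*b^3 + 1056*b^2 + 1152*b + 512)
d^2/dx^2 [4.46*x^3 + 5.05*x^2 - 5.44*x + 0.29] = 26.76*x + 10.1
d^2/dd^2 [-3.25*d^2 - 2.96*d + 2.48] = -6.50000000000000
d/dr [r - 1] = 1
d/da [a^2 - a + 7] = 2*a - 1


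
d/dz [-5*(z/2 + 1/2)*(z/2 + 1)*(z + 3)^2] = -5*z^3 - 135*z^2/4 - 145*z/2 - 195/4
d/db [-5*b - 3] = -5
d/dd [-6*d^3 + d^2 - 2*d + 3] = -18*d^2 + 2*d - 2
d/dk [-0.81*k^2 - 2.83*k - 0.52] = -1.62*k - 2.83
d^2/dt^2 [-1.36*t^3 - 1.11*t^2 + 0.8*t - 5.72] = -8.16*t - 2.22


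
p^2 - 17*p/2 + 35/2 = (p - 5)*(p - 7/2)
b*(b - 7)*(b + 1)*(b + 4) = b^4 - 2*b^3 - 31*b^2 - 28*b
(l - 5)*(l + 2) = l^2 - 3*l - 10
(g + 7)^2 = g^2 + 14*g + 49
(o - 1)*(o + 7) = o^2 + 6*o - 7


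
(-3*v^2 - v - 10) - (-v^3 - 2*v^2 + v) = v^3 - v^2 - 2*v - 10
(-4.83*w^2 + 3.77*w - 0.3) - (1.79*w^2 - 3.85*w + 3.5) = -6.62*w^2 + 7.62*w - 3.8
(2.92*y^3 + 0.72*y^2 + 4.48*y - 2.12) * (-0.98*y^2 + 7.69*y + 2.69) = -2.8616*y^5 + 21.7492*y^4 + 9.0012*y^3 + 38.4656*y^2 - 4.2516*y - 5.7028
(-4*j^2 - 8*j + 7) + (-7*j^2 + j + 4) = -11*j^2 - 7*j + 11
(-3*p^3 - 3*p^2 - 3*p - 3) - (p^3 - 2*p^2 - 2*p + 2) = -4*p^3 - p^2 - p - 5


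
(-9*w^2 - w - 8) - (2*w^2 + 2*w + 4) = -11*w^2 - 3*w - 12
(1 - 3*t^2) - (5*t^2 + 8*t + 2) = -8*t^2 - 8*t - 1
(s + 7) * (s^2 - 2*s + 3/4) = s^3 + 5*s^2 - 53*s/4 + 21/4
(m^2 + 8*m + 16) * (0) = 0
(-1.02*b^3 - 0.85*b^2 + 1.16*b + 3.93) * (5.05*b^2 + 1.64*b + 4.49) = -5.151*b^5 - 5.9653*b^4 - 0.115800000000001*b^3 + 17.9324*b^2 + 11.6536*b + 17.6457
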